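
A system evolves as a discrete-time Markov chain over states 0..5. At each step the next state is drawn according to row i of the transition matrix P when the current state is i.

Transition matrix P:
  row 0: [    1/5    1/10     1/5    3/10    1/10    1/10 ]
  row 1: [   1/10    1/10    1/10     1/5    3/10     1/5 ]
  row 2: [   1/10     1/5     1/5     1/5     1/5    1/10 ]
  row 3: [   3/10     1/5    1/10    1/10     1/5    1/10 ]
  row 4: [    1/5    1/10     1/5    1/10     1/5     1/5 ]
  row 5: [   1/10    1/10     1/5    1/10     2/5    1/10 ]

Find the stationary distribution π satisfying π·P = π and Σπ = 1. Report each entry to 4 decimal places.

π = [0.1726, 0.1335, 0.1702, 0.1649, 0.2232, 0.1357]

Balance equations π_j = Σ_i π_i·P[i][j]:
  π_0 = 1/5·π_0 + 1/10·π_1 + 1/10·π_2 + 3/10·π_3 + 1/5·π_4 + 1/10·π_5
  π_1 = 1/10·π_0 + 1/10·π_1 + 1/5·π_2 + 1/5·π_3 + 1/10·π_4 + 1/10·π_5
  π_2 = 1/5·π_0 + 1/10·π_1 + 1/5·π_2 + 1/10·π_3 + 1/5·π_4 + 1/5·π_5
  π_3 = 3/10·π_0 + 1/5·π_1 + 1/5·π_2 + 1/10·π_3 + 1/10·π_4 + 1/10·π_5
  π_4 = 1/10·π_0 + 3/10·π_1 + 1/5·π_2 + 1/5·π_3 + 1/5·π_4 + 2/5·π_5
  normalize: π_0 + π_1 + π_2 + π_3 + π_4 + π_5 = 1
Solving the linear system gives exactly π = [3102/17977, 2400/17977, 3059/17977, 2964/17977, 4013/17977, 2439/17977].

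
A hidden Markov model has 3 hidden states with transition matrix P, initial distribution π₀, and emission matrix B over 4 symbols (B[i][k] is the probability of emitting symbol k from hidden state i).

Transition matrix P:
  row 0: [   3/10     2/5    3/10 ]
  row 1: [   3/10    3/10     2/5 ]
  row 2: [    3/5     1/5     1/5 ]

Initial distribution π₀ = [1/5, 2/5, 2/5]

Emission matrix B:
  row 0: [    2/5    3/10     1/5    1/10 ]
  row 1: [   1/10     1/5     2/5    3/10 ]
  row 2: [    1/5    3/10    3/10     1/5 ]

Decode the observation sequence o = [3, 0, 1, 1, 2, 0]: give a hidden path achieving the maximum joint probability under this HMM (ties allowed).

path = [2, 0, 2, 0, 2, 0]

t=0: δ = [2.000e-02, 1.200e-01, 8.000e-02]  (obs o_0=3)
t=1: δ = [1.920e-02, 3.600e-03, 9.600e-03]  ψ = [2, 1, 1]  (obs o_1=0)
t=2: δ = [1.728e-03, 1.536e-03, 1.728e-03]  ψ = [0, 0, 0]  (obs o_2=1)
t=3: δ = [3.110e-04, 1.382e-04, 1.843e-04]  ψ = [2, 0, 1]  (obs o_3=1)
t=4: δ = [2.212e-05, 4.977e-05, 2.799e-05]  ψ = [2, 0, 0]  (obs o_4=2)
t=5: δ = [6.718e-06, 1.493e-06, 3.981e-06]  ψ = [2, 1, 1]  (obs o_5=0)
backtrack: best end state = 0; path = [2, 0, 2, 0, 2, 0]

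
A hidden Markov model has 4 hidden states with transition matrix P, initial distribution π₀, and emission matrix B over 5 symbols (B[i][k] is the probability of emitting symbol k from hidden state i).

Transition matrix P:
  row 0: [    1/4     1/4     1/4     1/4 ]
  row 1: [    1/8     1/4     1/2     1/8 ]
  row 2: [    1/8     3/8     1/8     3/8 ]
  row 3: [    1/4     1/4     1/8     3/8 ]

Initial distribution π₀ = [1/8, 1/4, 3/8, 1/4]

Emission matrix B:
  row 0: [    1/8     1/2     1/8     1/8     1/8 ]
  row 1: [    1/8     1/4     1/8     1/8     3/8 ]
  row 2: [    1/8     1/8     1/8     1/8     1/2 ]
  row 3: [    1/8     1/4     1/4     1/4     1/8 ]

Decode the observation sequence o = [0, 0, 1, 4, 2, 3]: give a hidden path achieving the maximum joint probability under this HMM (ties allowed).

t=0: δ = [1.562e-02, 3.125e-02, 4.688e-02, 3.125e-02]  (obs o_0=0)
t=1: δ = [9.766e-04, 2.197e-03, 1.953e-03, 2.197e-03]  ψ = [3, 2, 1, 2]  (obs o_1=0)
t=2: δ = [2.747e-04, 1.831e-04, 1.373e-04, 2.060e-04]  ψ = [3, 2, 1, 3]  (obs o_2=1)
t=3: δ = [8.583e-06, 2.575e-05, 4.578e-05, 9.656e-06]  ψ = [0, 0, 1, 3]  (obs o_3=4)
t=4: δ = [7.153e-07, 2.146e-06, 1.609e-06, 4.292e-06]  ψ = [2, 2, 1, 2]  (obs o_4=2)
t=5: δ = [1.341e-07, 1.341e-07, 1.341e-07, 4.023e-07]  ψ = [3, 3, 1, 3]  (obs o_5=3)
backtrack: best end state = 3; path = [1, 2, 1, 2, 3, 3]

path = [1, 2, 1, 2, 3, 3]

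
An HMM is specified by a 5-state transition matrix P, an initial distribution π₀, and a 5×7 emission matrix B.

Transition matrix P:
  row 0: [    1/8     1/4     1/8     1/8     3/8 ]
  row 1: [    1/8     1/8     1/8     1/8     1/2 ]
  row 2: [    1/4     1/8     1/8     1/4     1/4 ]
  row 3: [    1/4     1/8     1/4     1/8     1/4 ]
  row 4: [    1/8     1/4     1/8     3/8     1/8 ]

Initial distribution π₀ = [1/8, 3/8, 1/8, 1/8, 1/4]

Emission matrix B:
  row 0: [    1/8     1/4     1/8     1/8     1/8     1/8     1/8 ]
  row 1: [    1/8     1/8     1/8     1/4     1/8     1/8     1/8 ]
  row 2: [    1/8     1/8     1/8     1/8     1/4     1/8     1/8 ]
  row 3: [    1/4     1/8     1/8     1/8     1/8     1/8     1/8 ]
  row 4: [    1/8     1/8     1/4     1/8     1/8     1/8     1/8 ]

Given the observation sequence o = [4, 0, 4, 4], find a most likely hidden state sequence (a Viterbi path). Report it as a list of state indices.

path = [1, 4, 3, 2]

t=0: δ = [1.562e-02, 4.688e-02, 3.125e-02, 1.562e-02, 3.125e-02]  (obs o_0=4)
t=1: δ = [9.766e-04, 9.766e-04, 7.324e-04, 2.930e-03, 2.930e-03]  ψ = [2, 4, 1, 4, 1]  (obs o_1=0)
t=2: δ = [9.155e-05, 9.155e-05, 1.831e-04, 1.373e-04, 9.155e-05]  ψ = [3, 4, 3, 4, 3]  (obs o_2=4)
t=3: δ = [5.722e-06, 2.861e-06, 8.583e-06, 5.722e-06, 5.722e-06]  ψ = [2, 0, 3, 2, 1]  (obs o_3=4)
backtrack: best end state = 2; path = [1, 4, 3, 2]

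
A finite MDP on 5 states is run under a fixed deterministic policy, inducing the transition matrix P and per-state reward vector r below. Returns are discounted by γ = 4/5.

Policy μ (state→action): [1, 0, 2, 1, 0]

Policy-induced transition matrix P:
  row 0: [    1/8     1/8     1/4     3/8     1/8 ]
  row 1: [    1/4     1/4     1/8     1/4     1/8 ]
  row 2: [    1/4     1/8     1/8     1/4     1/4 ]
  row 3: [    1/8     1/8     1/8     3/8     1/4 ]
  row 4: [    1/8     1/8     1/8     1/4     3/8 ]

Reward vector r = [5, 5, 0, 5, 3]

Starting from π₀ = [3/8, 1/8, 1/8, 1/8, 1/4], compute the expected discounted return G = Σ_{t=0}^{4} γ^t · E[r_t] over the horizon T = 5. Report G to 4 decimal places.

G = 12.7599

t=0: π = [0.3750, 0.1250, 0.1250, 0.1250, 0.2500], E[r] = 3.8750, γ^t·E[r] = 3.875000, running G = 3.875000
t=1: π = [0.1563, 0.1406, 0.1719, 0.3125, 0.2188], E[r] = 3.7031, γ^t·E[r] = 2.962500, running G = 6.837500
t=2: π = [0.1641, 0.1426, 0.1445, 0.3086, 0.2402], E[r] = 3.7969, γ^t·E[r] = 2.430000, running G = 9.267500
t=3: π = [0.1609, 0.1428, 0.1455, 0.3091, 0.2417], E[r] = 3.7891, γ^t·E[r] = 1.940000, running G = 11.207500
t=4: π = [0.1610, 0.1429, 0.1451, 0.3087, 0.2422], E[r] = 3.7899, γ^t·E[r] = 1.552363, running G = 12.759863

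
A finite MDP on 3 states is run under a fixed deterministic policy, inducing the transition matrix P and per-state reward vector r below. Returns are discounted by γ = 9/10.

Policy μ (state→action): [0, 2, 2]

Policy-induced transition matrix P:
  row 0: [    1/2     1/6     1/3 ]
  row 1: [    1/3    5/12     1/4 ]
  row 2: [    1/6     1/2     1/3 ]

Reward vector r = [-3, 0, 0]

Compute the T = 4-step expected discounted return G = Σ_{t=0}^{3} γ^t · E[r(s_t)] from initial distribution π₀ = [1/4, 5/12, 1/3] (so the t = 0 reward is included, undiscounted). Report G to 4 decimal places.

t=0: π = [0.2500, 0.4167, 0.3333], E[r] = -0.7500, γ^t·E[r] = -0.750000, running G = -0.750000
t=1: π = [0.3194, 0.3819, 0.2986], E[r] = -0.9583, γ^t·E[r] = -0.862500, running G = -1.612500
t=2: π = [0.3368, 0.3617, 0.3015], E[r] = -1.0104, γ^t·E[r] = -0.818438, running G = -2.430938
t=3: π = [0.3392, 0.3576, 0.3032], E[r] = -1.0177, γ^t·E[r] = -0.741867, running G = -3.172805

G = -3.1728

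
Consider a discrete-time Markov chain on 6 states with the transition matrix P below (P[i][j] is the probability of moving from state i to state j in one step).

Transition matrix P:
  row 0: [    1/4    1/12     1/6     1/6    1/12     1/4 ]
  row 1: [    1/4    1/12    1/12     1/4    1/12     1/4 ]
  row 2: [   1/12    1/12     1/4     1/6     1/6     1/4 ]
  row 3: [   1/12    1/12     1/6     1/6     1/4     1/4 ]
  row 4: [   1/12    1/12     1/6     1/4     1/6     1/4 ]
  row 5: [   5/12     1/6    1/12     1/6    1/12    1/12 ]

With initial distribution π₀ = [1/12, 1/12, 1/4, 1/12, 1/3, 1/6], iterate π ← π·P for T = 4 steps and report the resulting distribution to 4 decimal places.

π = [0.2058, 0.1012, 0.1531, 0.1867, 0.1389, 0.2142]

t=0: π = [0.0833, 0.0833, 0.2500, 0.0833, 0.3333, 0.1667]
t=1: π = [0.1667, 0.0972, 0.1667, 0.2014, 0.1458, 0.2222]
t=2: π = [0.2014, 0.1019, 0.1539, 0.1869, 0.1429, 0.2130]
t=3: π = [0.2049, 0.1011, 0.1533, 0.1871, 0.1392, 0.2145]
t=4: π = [0.2058, 0.1012, 0.1531, 0.1867, 0.1389, 0.2142]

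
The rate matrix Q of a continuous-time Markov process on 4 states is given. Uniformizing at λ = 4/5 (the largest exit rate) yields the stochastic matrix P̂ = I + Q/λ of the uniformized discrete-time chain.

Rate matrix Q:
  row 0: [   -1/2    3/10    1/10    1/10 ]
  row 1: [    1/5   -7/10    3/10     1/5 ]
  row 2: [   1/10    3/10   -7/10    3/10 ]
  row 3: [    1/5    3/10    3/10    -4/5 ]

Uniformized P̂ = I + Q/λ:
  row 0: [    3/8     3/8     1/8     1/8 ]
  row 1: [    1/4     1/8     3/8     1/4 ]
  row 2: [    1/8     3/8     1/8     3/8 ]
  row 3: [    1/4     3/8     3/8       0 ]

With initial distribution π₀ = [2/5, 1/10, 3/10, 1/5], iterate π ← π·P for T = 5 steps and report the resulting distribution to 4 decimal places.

π = [0.2499, 0.3002, 0.2496, 0.2003]

t=0: π = [0.4000, 0.1000, 0.3000, 0.2000]
t=1: π = [0.2625, 0.3500, 0.2000, 0.1875]
t=2: π = [0.2578, 0.2875, 0.2594, 0.1953]
t=3: π = [0.2498, 0.3031, 0.2457, 0.2014]
t=4: π = [0.2505, 0.2992, 0.2511, 0.1991]
t=5: π = [0.2499, 0.3002, 0.2496, 0.2003]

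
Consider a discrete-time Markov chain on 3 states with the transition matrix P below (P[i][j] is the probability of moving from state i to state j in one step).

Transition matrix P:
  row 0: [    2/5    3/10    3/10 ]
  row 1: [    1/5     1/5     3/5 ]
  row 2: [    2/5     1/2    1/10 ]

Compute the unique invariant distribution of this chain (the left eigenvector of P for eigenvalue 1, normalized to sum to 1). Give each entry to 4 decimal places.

Balance equations π_j = Σ_i π_i·P[i][j]:
  π_0 = 2/5·π_0 + 1/5·π_1 + 2/5·π_2
  π_1 = 3/10·π_0 + 1/5·π_1 + 1/2·π_2
  normalize: π_0 + π_1 + π_2 = 1
Solving the linear system gives exactly π = [1/3, 1/3, 1/3].

π = [0.3333, 0.3333, 0.3333]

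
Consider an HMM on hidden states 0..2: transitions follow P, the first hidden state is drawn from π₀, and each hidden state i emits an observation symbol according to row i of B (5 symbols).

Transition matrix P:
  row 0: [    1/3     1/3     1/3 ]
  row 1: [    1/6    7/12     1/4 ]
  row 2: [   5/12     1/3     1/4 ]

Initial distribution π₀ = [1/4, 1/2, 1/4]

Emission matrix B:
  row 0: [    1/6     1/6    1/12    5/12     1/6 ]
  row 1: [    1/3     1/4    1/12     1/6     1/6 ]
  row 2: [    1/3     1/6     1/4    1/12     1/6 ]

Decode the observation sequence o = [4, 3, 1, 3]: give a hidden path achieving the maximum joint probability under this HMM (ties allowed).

path = [1, 1, 1, 1]

t=0: δ = [4.167e-02, 8.333e-02, 4.167e-02]  (obs o_0=4)
t=1: δ = [7.234e-03, 8.102e-03, 1.736e-03]  ψ = [2, 1, 1]  (obs o_1=3)
t=2: δ = [4.019e-04, 1.182e-03, 4.019e-04]  ψ = [0, 1, 0]  (obs o_2=1)
t=3: δ = [8.205e-05, 1.149e-04, 2.462e-05]  ψ = [1, 1, 1]  (obs o_3=3)
backtrack: best end state = 1; path = [1, 1, 1, 1]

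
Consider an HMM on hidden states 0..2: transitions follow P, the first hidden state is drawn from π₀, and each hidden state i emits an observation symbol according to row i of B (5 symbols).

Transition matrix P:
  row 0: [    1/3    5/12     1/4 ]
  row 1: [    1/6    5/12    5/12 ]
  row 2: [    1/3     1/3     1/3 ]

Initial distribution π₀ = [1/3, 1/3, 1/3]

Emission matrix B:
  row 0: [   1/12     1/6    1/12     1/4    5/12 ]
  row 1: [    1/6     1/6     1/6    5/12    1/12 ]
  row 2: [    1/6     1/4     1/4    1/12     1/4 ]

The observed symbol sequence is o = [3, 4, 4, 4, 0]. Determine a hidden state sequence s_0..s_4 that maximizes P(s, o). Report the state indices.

path = [1, 2, 0, 0, 1]

t=0: δ = [8.333e-02, 1.389e-01, 2.778e-02]  (obs o_0=3)
t=1: δ = [1.157e-02, 4.823e-03, 1.447e-02]  ψ = [0, 1, 1]  (obs o_1=4)
t=2: δ = [2.009e-03, 4.019e-04, 1.206e-03]  ψ = [2, 0, 2]  (obs o_2=4)
t=3: δ = [2.791e-04, 6.977e-05, 1.256e-04]  ψ = [0, 0, 0]  (obs o_3=4)
t=4: δ = [7.752e-06, 1.938e-05, 1.163e-05]  ψ = [0, 0, 0]  (obs o_4=0)
backtrack: best end state = 1; path = [1, 2, 0, 0, 1]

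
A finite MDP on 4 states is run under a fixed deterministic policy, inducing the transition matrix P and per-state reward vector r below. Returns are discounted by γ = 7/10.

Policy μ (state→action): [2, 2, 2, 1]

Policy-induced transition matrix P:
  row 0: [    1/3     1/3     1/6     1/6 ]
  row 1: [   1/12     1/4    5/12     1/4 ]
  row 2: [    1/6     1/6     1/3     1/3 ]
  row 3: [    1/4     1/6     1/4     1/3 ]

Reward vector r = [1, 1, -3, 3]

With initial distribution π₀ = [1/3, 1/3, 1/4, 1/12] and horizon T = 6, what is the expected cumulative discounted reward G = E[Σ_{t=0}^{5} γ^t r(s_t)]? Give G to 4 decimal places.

t=0: π = [0.3333, 0.3333, 0.2500, 0.0833], E[r] = 0.1667, γ^t·E[r] = 0.166667, running G = 0.166667
t=1: π = [0.2014, 0.2500, 0.2986, 0.2500], E[r] = 0.3056, γ^t·E[r] = 0.213889, running G = 0.380556
t=2: π = [0.2002, 0.2211, 0.2998, 0.2789], E[r] = 0.3588, γ^t·E[r] = 0.175810, running G = 0.556366
t=3: π = [0.2049, 0.2185, 0.2951, 0.2815], E[r] = 0.3825, γ^t·E[r] = 0.131205, running G = 0.687571
t=4: π = [0.2061, 0.2190, 0.2939, 0.2810], E[r] = 0.3862, γ^t·E[r] = 0.092735, running G = 0.780307
t=5: π = [0.2062, 0.2193, 0.2938, 0.2807], E[r] = 0.3862, γ^t·E[r] = 0.064905, running G = 0.845211

G = 0.8452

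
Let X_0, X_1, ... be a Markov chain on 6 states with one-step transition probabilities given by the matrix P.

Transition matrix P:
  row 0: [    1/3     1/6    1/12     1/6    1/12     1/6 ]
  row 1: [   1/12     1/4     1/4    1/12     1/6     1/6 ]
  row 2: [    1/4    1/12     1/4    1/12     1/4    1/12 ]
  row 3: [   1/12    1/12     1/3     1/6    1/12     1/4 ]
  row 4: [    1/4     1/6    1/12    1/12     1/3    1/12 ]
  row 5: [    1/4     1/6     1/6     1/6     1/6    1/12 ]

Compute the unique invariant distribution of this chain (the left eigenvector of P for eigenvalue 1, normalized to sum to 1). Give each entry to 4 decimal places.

π = [0.2223, 0.1541, 0.1814, 0.1234, 0.1836, 0.1353]

Balance equations π_j = Σ_i π_i·P[i][j]:
  π_0 = 1/3·π_0 + 1/12·π_1 + 1/4·π_2 + 1/12·π_3 + 1/4·π_4 + 1/4·π_5
  π_1 = 1/6·π_0 + 1/4·π_1 + 1/12·π_2 + 1/12·π_3 + 1/6·π_4 + 1/6·π_5
  π_2 = 1/12·π_0 + 1/4·π_1 + 1/4·π_2 + 1/3·π_3 + 1/12·π_4 + 1/6·π_5
  π_3 = 1/6·π_0 + 1/12·π_1 + 1/12·π_2 + 1/6·π_3 + 1/12·π_4 + 1/6·π_5
  π_4 = 1/12·π_0 + 1/6·π_1 + 1/4·π_2 + 1/12·π_3 + 1/3·π_4 + 1/6·π_5
  normalize: π_0 + π_1 + π_2 + π_3 + π_4 + π_5 = 1
Solving the linear system gives exactly π = [18112/81487, 1794/11641, 29559/162974, 20113/162974, 29917/162974, 22045/162974].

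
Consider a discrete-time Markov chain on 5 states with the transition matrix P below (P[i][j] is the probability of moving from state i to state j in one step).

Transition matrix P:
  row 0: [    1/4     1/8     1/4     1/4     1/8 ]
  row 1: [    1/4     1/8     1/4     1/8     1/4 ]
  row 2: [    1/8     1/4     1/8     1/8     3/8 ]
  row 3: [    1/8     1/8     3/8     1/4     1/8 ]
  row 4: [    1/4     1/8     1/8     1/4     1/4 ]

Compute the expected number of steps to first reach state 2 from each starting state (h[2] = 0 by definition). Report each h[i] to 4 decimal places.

h = [3.8579, 3.9871, 0.0000, 3.3757, 4.4090]

First-step conditioning: h[2] = 0; for i ≠ 2, h[i] = 1 + Σ_k P[i][k]·h[k].
  h[0] = 1 + 1/4·h[0] + 1/8·h[1] + 1/4·h[3] + 1/8·h[4]
  h[1] = 1 + 1/4·h[0] + 1/8·h[1] + 1/8·h[3] + 1/4·h[4]
  h[3] = 1 + 1/8·h[0] + 1/8·h[1] + 1/4·h[3] + 1/8·h[4]
  h[4] = 1 + 1/4·h[0] + 1/8·h[1] + 1/4·h[3] + 1/4·h[4]
Solving the 4×4 linear system over states ≠ 2 gives exactly h = [3584/929, 3704/929, 0, 3136/929, 4096/929] (h[2] = 0 is the target).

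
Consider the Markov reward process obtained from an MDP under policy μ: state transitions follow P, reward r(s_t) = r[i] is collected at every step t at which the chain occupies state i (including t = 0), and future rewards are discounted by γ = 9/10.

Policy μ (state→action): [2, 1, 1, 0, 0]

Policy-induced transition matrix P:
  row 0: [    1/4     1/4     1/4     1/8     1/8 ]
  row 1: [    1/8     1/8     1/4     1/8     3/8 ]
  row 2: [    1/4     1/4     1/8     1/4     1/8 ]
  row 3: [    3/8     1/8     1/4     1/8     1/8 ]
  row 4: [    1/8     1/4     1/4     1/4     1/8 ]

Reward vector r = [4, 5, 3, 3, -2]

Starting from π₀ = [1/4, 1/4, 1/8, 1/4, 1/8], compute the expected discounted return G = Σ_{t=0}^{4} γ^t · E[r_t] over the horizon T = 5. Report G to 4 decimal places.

G = 11.5866

t=0: π = [0.2500, 0.2500, 0.1250, 0.2500, 0.1250], E[r] = 3.1250, γ^t·E[r] = 3.125000, running G = 3.125000
t=1: π = [0.2344, 0.1875, 0.2344, 0.1563, 0.1875], E[r] = 2.6719, γ^t·E[r] = 2.404688, running G = 5.529688
t=2: π = [0.2227, 0.2070, 0.2207, 0.1777, 0.1719], E[r] = 2.7773, γ^t·E[r] = 2.249648, running G = 7.779336
t=3: π = [0.2249, 0.2019, 0.2224, 0.1741, 0.1768], E[r] = 2.7449, γ^t·E[r] = 2.001012, running G = 9.780348
t=4: π = [0.2244, 0.2030, 0.2222, 0.1749, 0.1755], E[r] = 2.7531, γ^t·E[r] = 1.806277, running G = 11.586626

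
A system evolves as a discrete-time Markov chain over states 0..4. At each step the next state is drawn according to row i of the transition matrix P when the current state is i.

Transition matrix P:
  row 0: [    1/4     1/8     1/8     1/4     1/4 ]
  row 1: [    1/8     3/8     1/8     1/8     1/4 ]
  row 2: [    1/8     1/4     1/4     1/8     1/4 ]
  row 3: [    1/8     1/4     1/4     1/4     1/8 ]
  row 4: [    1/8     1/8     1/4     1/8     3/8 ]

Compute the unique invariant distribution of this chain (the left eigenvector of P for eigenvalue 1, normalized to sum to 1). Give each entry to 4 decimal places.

Balance equations π_j = Σ_i π_i·P[i][j]:
  π_0 = 1/4·π_0 + 1/8·π_1 + 1/8·π_2 + 1/8·π_3 + 1/8·π_4
  π_1 = 1/8·π_0 + 3/8·π_1 + 1/4·π_2 + 1/4·π_3 + 1/8·π_4
  π_2 = 1/8·π_0 + 1/8·π_1 + 1/4·π_2 + 1/4·π_3 + 1/4·π_4
  π_3 = 1/4·π_0 + 1/8·π_1 + 1/8·π_2 + 1/4·π_3 + 1/8·π_4
  normalize: π_0 + π_1 + π_2 + π_3 + π_4 = 1
Solving the linear system gives exactly π = [1/7, 547/2401, 489/2401, 8/49, 90/343].

π = [0.1429, 0.2278, 0.2037, 0.1633, 0.2624]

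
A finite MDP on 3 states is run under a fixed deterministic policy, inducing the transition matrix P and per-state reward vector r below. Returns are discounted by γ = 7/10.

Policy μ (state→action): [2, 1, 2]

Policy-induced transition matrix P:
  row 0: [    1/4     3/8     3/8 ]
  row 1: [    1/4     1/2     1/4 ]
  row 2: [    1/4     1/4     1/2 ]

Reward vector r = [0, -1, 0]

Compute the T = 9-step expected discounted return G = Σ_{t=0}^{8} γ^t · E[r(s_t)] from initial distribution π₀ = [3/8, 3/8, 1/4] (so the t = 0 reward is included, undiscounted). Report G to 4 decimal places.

G = -1.2128

t=0: π = [0.3750, 0.3750, 0.2500], E[r] = -0.3750, γ^t·E[r] = -0.375000, running G = -0.375000
t=1: π = [0.2500, 0.3906, 0.3594], E[r] = -0.3906, γ^t·E[r] = -0.273438, running G = -0.648438
t=2: π = [0.2500, 0.3789, 0.3711], E[r] = -0.3789, γ^t·E[r] = -0.185664, running G = -0.834102
t=3: π = [0.2500, 0.3760, 0.3740], E[r] = -0.3760, γ^t·E[r] = -0.128960, running G = -0.963062
t=4: π = [0.2500, 0.3752, 0.3748], E[r] = -0.3752, γ^t·E[r] = -0.090096, running G = -1.053158
t=5: π = [0.2500, 0.3751, 0.3749], E[r] = -0.3751, γ^t·E[r] = -0.063037, running G = -1.116194
t=6: π = [0.2500, 0.3750, 0.3750], E[r] = -0.3750, γ^t·E[r] = -0.044120, running G = -1.160314
t=7: π = [0.2500, 0.3750, 0.3750], E[r] = -0.3750, γ^t·E[r] = -0.030883, running G = -1.191197
t=8: π = [0.2500, 0.3750, 0.3750], E[r] = -0.3750, γ^t·E[r] = -0.021618, running G = -1.212816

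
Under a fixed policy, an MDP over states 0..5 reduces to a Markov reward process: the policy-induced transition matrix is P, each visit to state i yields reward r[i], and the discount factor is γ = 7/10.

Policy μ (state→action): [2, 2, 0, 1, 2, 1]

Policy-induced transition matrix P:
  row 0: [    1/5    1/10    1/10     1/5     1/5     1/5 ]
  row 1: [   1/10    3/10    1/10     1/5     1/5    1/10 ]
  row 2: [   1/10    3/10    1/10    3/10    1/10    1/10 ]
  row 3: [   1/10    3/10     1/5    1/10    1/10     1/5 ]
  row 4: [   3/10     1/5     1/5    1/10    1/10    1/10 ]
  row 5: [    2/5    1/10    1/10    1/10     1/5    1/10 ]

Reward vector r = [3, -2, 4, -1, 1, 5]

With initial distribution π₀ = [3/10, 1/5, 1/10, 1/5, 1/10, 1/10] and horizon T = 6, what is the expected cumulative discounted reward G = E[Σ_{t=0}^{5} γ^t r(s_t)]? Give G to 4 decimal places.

G = 3.9238

t=0: π = [0.3000, 0.2000, 0.1000, 0.2000, 0.1000, 0.1000], E[r] = 1.3000, γ^t·E[r] = 1.300000, running G = 1.300000
t=1: π = [0.1800, 0.2100, 0.1300, 0.1700, 0.1600, 0.1500], E[r] = 1.3800, γ^t·E[r] = 0.966000, running G = 2.266000
t=2: π = [0.1950, 0.2180, 0.1330, 0.1650, 0.1540, 0.1350], E[r] = 1.3450, γ^t·E[r] = 0.659050, running G = 2.925050
t=3: π = [0.1908, 0.2186, 0.1319, 0.1679, 0.1548, 0.1360], E[r] = 1.3297, γ^t·E[r] = 0.456087, running G = 3.381137
t=4: π = [0.1908, 0.2192, 0.1323, 0.1673, 0.1545, 0.1359], E[r] = 1.3299, γ^t·E[r] = 0.319297, running G = 3.700434
t=5: π = [0.1908, 0.2192, 0.1322, 0.1675, 0.1546, 0.1358], E[r] = 1.3288, γ^t·E[r] = 0.223333, running G = 3.923767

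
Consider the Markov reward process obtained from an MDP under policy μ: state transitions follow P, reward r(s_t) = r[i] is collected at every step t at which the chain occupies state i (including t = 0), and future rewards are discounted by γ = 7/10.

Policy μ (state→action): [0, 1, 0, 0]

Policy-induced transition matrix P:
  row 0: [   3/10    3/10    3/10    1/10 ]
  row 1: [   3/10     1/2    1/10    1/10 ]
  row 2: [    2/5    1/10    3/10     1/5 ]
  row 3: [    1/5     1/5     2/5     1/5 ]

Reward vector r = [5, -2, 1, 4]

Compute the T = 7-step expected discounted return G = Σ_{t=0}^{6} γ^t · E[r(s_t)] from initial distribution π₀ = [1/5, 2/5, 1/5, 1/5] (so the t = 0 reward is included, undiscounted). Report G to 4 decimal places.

G = 4.7625

t=0: π = [0.2000, 0.4000, 0.2000, 0.2000], E[r] = 1.2000, γ^t·E[r] = 1.200000, running G = 1.200000
t=1: π = [0.3000, 0.3200, 0.2400, 0.1400], E[r] = 1.6600, γ^t·E[r] = 1.162000, running G = 2.362000
t=2: π = [0.3100, 0.3020, 0.2500, 0.1380], E[r] = 1.7480, γ^t·E[r] = 0.856520, running G = 3.218520
t=3: π = [0.3112, 0.2966, 0.2534, 0.1388], E[r] = 1.7714, γ^t·E[r] = 0.607590, running G = 3.826110
t=4: π = [0.3115, 0.2948, 0.2546, 0.1392], E[r] = 1.7792, γ^t·E[r] = 0.427191, running G = 4.253301
t=5: π = [0.3115, 0.2941, 0.2550, 0.1394], E[r] = 1.7819, γ^t·E[r] = 0.299487, running G = 4.552788
t=6: π = [0.3116, 0.2939, 0.2551, 0.1394], E[r] = 1.7829, γ^t·E[r] = 0.209752, running G = 4.762540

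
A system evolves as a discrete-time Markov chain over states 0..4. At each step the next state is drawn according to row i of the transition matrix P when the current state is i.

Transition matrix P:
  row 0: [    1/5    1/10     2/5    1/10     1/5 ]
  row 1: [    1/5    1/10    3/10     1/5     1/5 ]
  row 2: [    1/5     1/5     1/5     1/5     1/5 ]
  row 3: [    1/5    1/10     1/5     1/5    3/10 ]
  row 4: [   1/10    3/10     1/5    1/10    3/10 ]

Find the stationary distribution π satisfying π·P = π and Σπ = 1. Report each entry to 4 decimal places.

Balance equations π_j = Σ_i π_i·P[i][j]:
  π_0 = 1/5·π_0 + 1/5·π_1 + 1/5·π_2 + 1/5·π_3 + 1/10·π_4
  π_1 = 1/10·π_0 + 1/10·π_1 + 1/5·π_2 + 1/10·π_3 + 3/10·π_4
  π_2 = 2/5·π_0 + 3/10·π_1 + 1/5·π_2 + 1/5·π_3 + 1/5·π_4
  π_3 = 1/10·π_0 + 1/5·π_1 + 1/5·π_2 + 1/5·π_3 + 1/10·π_4
  normalize: π_0 + π_1 + π_2 + π_3 + π_4 = 1
Solving the linear system gives exactly π = [160/909, 1732/9999, 25/99, 16/101, 218/909].

π = [0.1760, 0.1732, 0.2525, 0.1584, 0.2398]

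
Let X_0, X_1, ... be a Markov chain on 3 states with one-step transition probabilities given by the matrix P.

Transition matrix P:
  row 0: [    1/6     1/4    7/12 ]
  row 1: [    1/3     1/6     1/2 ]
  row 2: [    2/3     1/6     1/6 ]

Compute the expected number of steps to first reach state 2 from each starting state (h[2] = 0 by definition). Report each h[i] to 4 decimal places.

First-step conditioning: h[2] = 0; for i ≠ 2, h[i] = 1 + Σ_k P[i][k]·h[k].
  h[0] = 1 + 1/6·h[0] + 1/4·h[1]
  h[1] = 1 + 1/3·h[0] + 1/6·h[1]
Solving the 2×2 linear system over states ≠ 2 gives exactly h = [39/22, 21/11, 0] (h[2] = 0 is the target).

h = [1.7727, 1.9091, 0.0000]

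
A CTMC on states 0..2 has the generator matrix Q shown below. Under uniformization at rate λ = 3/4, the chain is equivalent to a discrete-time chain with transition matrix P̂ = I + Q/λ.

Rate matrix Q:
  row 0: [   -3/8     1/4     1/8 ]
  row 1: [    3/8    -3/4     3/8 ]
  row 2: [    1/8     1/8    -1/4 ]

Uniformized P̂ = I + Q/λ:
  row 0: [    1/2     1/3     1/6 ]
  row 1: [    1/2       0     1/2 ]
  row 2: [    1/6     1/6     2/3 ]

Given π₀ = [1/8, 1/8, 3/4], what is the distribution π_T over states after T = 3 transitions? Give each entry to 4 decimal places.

π = [0.3287, 0.1875, 0.4838]

t=0: π = [0.1250, 0.1250, 0.7500]
t=1: π = [0.2500, 0.1667, 0.5833]
t=2: π = [0.3056, 0.1806, 0.5139]
t=3: π = [0.3287, 0.1875, 0.4838]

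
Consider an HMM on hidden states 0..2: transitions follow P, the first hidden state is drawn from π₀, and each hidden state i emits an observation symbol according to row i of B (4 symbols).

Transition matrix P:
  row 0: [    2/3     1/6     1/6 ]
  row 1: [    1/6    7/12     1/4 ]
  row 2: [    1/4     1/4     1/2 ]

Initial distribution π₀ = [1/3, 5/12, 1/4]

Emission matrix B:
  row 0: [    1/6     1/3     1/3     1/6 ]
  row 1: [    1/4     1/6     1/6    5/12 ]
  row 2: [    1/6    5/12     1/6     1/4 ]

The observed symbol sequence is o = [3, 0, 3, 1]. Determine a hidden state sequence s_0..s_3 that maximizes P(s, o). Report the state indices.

path = [1, 1, 1, 2]

t=0: δ = [5.556e-02, 1.736e-01, 6.250e-02]  (obs o_0=3)
t=1: δ = [6.173e-03, 2.532e-02, 7.234e-03]  ψ = [0, 1, 1]  (obs o_1=0)
t=2: δ = [7.033e-04, 6.154e-03, 1.582e-03]  ψ = [1, 1, 1]  (obs o_2=3)
t=3: δ = [3.419e-04, 5.983e-04, 6.410e-04]  ψ = [1, 1, 1]  (obs o_3=1)
backtrack: best end state = 2; path = [1, 1, 1, 2]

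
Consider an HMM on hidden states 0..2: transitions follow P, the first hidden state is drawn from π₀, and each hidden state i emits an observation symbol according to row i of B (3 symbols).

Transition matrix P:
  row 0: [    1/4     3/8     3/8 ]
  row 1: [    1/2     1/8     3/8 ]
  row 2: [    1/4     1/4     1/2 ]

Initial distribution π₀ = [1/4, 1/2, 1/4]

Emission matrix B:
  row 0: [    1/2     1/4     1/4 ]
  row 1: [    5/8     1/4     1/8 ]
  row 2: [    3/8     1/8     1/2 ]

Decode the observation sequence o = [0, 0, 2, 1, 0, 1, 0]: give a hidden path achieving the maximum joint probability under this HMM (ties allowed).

path = [1, 0, 2, 0, 1, 0, 1]

t=0: δ = [1.250e-01, 3.125e-01, 9.375e-02]  (obs o_0=0)
t=1: δ = [7.812e-02, 2.930e-02, 4.395e-02]  ψ = [1, 0, 1]  (obs o_1=0)
t=2: δ = [4.883e-03, 3.662e-03, 1.465e-02]  ψ = [0, 0, 0]  (obs o_2=2)
t=3: δ = [9.155e-04, 9.155e-04, 9.155e-04]  ψ = [2, 2, 2]  (obs o_3=1)
t=4: δ = [2.289e-04, 2.146e-04, 1.717e-04]  ψ = [1, 0, 2]  (obs o_4=0)
t=5: δ = [2.682e-05, 2.146e-05, 1.073e-05]  ψ = [1, 0, 0]  (obs o_5=1)
t=6: δ = [5.364e-06, 6.286e-06, 3.772e-06]  ψ = [1, 0, 0]  (obs o_6=0)
backtrack: best end state = 1; path = [1, 0, 2, 0, 1, 0, 1]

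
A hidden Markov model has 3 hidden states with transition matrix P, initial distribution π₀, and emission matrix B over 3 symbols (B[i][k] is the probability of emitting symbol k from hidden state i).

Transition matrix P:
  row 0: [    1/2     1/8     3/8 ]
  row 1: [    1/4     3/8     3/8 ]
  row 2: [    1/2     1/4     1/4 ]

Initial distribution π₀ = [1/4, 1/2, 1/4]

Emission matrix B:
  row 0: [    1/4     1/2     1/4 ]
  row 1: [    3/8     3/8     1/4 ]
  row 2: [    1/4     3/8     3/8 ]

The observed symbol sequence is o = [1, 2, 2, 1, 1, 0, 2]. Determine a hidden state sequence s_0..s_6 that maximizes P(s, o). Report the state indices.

path = [1, 2, 0, 0, 0, 0, 2]

t=0: δ = [1.250e-01, 1.875e-01, 9.375e-02]  (obs o_0=1)
t=1: δ = [1.562e-02, 1.758e-02, 2.637e-02]  ψ = [0, 1, 1]  (obs o_1=2)
t=2: δ = [3.296e-03, 1.648e-03, 2.472e-03]  ψ = [2, 1, 1]  (obs o_2=2)
t=3: δ = [8.240e-04, 2.317e-04, 4.635e-04]  ψ = [0, 1, 0]  (obs o_3=1)
t=4: δ = [2.060e-04, 4.345e-05, 1.159e-04]  ψ = [0, 2, 0]  (obs o_4=1)
t=5: δ = [2.575e-05, 1.086e-05, 1.931e-05]  ψ = [0, 2, 0]  (obs o_5=0)
t=6: δ = [3.219e-06, 1.207e-06, 3.621e-06]  ψ = [0, 2, 0]  (obs o_6=2)
backtrack: best end state = 2; path = [1, 2, 0, 0, 0, 0, 2]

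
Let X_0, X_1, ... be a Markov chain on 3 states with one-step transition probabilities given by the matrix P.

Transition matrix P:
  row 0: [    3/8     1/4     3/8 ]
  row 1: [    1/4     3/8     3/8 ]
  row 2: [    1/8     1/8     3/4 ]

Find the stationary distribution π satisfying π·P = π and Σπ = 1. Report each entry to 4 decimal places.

Balance equations π_j = Σ_i π_i·P[i][j]:
  π_0 = 3/8·π_0 + 1/4·π_1 + 1/8·π_2
  π_1 = 1/4·π_0 + 3/8·π_1 + 1/8·π_2
  normalize: π_0 + π_1 + π_2 = 1
Solving the linear system gives exactly π = [1/5, 1/5, 3/5].

π = [0.2000, 0.2000, 0.6000]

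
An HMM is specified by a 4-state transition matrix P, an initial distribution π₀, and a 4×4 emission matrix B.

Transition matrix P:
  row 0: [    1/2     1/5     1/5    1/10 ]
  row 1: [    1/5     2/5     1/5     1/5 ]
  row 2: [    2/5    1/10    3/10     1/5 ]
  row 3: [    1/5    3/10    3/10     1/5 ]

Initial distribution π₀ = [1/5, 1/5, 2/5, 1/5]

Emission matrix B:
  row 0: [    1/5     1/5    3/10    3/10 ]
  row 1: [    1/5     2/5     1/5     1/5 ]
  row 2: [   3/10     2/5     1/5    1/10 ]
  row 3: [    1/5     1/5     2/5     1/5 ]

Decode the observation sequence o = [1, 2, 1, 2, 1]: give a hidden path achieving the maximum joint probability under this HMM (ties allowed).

t=0: δ = [4.000e-02, 8.000e-02, 1.600e-01, 4.000e-02]  (obs o_0=1)
t=1: δ = [1.920e-02, 6.400e-03, 9.600e-03, 1.280e-02]  ψ = [2, 1, 2, 2]  (obs o_1=2)
t=2: δ = [1.920e-03, 1.536e-03, 1.536e-03, 5.120e-04]  ψ = [0, 0, 0, 3]  (obs o_2=1)
t=3: δ = [2.880e-04, 1.229e-04, 9.216e-05, 1.229e-04]  ψ = [0, 1, 2, 1]  (obs o_3=2)
t=4: δ = [2.880e-05, 2.304e-05, 2.304e-05, 5.760e-06]  ψ = [0, 0, 0, 0]  (obs o_4=1)
backtrack: best end state = 0; path = [2, 0, 0, 0, 0]

path = [2, 0, 0, 0, 0]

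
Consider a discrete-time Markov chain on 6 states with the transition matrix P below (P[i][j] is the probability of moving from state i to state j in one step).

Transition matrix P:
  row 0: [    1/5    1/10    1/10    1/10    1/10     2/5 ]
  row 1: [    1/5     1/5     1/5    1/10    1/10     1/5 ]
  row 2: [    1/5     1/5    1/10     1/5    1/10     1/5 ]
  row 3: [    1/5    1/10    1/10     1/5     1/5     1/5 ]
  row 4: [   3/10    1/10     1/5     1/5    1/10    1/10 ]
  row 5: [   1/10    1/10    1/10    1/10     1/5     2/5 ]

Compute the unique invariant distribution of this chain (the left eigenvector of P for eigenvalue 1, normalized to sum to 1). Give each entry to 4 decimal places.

Balance equations π_j = Σ_i π_i·P[i][j]:
  π_0 = 1/5·π_0 + 1/5·π_1 + 1/5·π_2 + 1/5·π_3 + 3/10·π_4 + 1/10·π_5
  π_1 = 1/10·π_0 + 1/5·π_1 + 1/5·π_2 + 1/10·π_3 + 1/10·π_4 + 1/10·π_5
  π_2 = 1/10·π_0 + 1/5·π_1 + 1/10·π_2 + 1/10·π_3 + 1/5·π_4 + 1/10·π_5
  π_3 = 1/10·π_0 + 1/10·π_1 + 1/5·π_2 + 1/5·π_3 + 1/5·π_4 + 1/10·π_5
  π_4 = 1/10·π_0 + 1/10·π_1 + 1/10·π_2 + 1/5·π_3 + 1/10·π_4 + 1/5·π_5
  normalize: π_0 + π_1 + π_2 + π_3 + π_4 + π_5 = 1
Solving the linear system gives exactly π = [15259/81899, 10253/81899, 10378/81899, 11545/81899, 11628/81899, 22836/81899].

π = [0.1863, 0.1252, 0.1267, 0.1410, 0.1420, 0.2788]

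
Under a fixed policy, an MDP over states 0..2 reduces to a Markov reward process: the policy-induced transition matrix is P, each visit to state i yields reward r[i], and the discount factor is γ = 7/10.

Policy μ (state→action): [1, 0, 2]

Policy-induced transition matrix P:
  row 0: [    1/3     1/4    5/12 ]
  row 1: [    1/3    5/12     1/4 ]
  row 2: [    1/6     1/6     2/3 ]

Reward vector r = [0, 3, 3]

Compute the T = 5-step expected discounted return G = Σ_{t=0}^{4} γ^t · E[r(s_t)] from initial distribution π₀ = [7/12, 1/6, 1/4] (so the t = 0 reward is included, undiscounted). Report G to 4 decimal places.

G = 5.1373

t=0: π = [0.5833, 0.1667, 0.2500], E[r] = 1.2500, γ^t·E[r] = 1.250000, running G = 1.250000
t=1: π = [0.2917, 0.2569, 0.4514], E[r] = 2.1250, γ^t·E[r] = 1.487500, running G = 2.737500
t=2: π = [0.2581, 0.2552, 0.4867], E[r] = 2.2257, γ^t·E[r] = 1.090590, running G = 3.828090
t=3: π = [0.2522, 0.2520, 0.4958], E[r] = 2.2433, γ^t·E[r] = 0.769467, running G = 4.597558
t=4: π = [0.2507, 0.2507, 0.4986], E[r] = 2.2479, γ^t·E[r] = 0.539721, running G = 5.137279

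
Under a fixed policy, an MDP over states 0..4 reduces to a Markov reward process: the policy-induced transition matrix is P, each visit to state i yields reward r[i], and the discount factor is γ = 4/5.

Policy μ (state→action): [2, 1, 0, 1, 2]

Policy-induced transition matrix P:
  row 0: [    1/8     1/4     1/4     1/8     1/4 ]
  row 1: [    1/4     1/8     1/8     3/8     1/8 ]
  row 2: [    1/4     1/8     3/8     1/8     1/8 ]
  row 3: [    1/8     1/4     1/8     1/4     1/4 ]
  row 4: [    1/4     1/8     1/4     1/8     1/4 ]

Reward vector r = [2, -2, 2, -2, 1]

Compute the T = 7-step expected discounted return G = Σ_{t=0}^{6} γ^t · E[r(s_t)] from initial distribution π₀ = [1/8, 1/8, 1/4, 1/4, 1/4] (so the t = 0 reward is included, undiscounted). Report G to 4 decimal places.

G = 1.2603

t=0: π = [0.1250, 0.1250, 0.2500, 0.2500, 0.2500], E[r] = 0.2500, γ^t·E[r] = 0.250000, running G = 0.250000
t=1: π = [0.2031, 0.1719, 0.2344, 0.1875, 0.2031], E[r] = 0.3594, γ^t·E[r] = 0.287500, running G = 0.537500
t=2: π = [0.2012, 0.1738, 0.2344, 0.1914, 0.1992], E[r] = 0.3398, γ^t·E[r] = 0.217500, running G = 0.755000
t=3: π = [0.2009, 0.1741, 0.2336, 0.1924, 0.1990], E[r] = 0.3352, γ^t·E[r] = 0.171625, running G = 0.926625
t=4: π = [0.2008, 0.1742, 0.2334, 0.1926, 0.1990], E[r] = 0.3340, γ^t·E[r] = 0.136825, running G = 1.063450
t=5: π = [0.2008, 0.1742, 0.2333, 0.1926, 0.1991], E[r] = 0.3338, γ^t·E[r] = 0.109379, running G = 1.172829
t=6: π = [0.2008, 0.1742, 0.2333, 0.1926, 0.1991], E[r] = 0.3337, γ^t·E[r] = 0.087488, running G = 1.260317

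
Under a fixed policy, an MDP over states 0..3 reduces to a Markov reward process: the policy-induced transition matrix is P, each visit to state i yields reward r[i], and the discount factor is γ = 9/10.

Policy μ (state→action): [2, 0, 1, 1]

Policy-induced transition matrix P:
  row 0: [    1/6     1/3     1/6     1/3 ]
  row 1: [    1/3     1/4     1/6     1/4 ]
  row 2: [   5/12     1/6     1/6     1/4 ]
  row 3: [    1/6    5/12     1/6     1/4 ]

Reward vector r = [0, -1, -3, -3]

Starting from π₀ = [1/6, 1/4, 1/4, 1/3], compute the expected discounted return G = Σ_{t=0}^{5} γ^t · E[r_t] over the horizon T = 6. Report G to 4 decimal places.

G = -7.9395

t=0: π = [0.1667, 0.2500, 0.2500, 0.3333], E[r] = -2.0000, γ^t·E[r] = -2.000000, running G = -2.000000
t=1: π = [0.2708, 0.2986, 0.1667, 0.2639], E[r] = -1.5903, γ^t·E[r] = -1.431250, running G = -3.431250
t=2: π = [0.2581, 0.3027, 0.1667, 0.2726], E[r] = -1.6204, γ^t·E[r] = -1.312500, running G = -4.743750
t=3: π = [0.2588, 0.3030, 0.1667, 0.2715], E[r] = -1.6176, γ^t·E[r] = -1.179211, running G = -5.922961
t=4: π = [0.2588, 0.3029, 0.1667, 0.2716], E[r] = -1.6176, γ^t·E[r] = -1.061321, running G = -6.984282
t=5: π = [0.2588, 0.3029, 0.1667, 0.2716], E[r] = -1.6177, γ^t·E[r] = -0.955208, running G = -7.939490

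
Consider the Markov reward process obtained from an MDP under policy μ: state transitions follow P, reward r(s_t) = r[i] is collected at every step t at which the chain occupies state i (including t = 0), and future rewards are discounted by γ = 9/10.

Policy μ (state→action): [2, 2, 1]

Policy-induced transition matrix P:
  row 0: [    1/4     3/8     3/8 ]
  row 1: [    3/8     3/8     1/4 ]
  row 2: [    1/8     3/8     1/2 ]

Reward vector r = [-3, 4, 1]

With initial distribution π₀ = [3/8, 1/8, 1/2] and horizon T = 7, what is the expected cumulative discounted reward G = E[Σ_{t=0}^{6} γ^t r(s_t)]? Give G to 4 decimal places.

t=0: π = [0.3750, 0.1250, 0.5000], E[r] = -0.1250, γ^t·E[r] = -0.125000, running G = -0.125000
t=1: π = [0.2031, 0.3750, 0.4219], E[r] = 1.3125, γ^t·E[r] = 1.181250, running G = 1.056250
t=2: π = [0.2441, 0.3750, 0.3809], E[r] = 1.1484, γ^t·E[r] = 0.930234, running G = 1.986484
t=3: π = [0.2493, 0.3750, 0.3757], E[r] = 1.1279, γ^t·E[r] = 0.822261, running G = 2.808745
t=4: π = [0.2499, 0.3750, 0.3751], E[r] = 1.1254, γ^t·E[r] = 0.738353, running G = 3.547098
t=5: π = [0.2500, 0.3750, 0.3750], E[r] = 1.1250, γ^t·E[r] = 0.664328, running G = 4.211426
t=6: π = [0.2500, 0.3750, 0.3750], E[r] = 1.1250, γ^t·E[r] = 0.597874, running G = 4.809300

G = 4.8093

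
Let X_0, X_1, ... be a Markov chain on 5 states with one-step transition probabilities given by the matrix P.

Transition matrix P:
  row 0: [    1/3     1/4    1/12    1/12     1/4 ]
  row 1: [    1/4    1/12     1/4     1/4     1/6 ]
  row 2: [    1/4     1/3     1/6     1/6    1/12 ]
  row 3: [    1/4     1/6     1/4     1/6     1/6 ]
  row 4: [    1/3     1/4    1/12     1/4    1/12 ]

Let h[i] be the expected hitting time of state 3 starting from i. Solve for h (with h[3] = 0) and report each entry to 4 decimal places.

h = [6.1920, 5.3016, 5.7090, 0.0000, 5.3075]

First-step conditioning: h[3] = 0; for i ≠ 3, h[i] = 1 + Σ_k P[i][k]·h[k].
  h[0] = 1 + 1/3·h[0] + 1/4·h[1] + 1/12·h[2] + 1/4·h[4]
  h[1] = 1 + 1/4·h[0] + 1/12·h[1] + 1/4·h[2] + 1/6·h[4]
  h[2] = 1 + 1/4·h[0] + 1/3·h[1] + 1/6·h[2] + 1/12·h[4]
  h[4] = 1 + 1/3·h[0] + 1/4·h[1] + 1/12·h[2] + 1/12·h[4]
Solving the 4×4 linear system over states ≠ 3 gives exactly h = [6384/1031, 5466/1031, 5886/1031, 0, 5472/1031] (h[3] = 0 is the target).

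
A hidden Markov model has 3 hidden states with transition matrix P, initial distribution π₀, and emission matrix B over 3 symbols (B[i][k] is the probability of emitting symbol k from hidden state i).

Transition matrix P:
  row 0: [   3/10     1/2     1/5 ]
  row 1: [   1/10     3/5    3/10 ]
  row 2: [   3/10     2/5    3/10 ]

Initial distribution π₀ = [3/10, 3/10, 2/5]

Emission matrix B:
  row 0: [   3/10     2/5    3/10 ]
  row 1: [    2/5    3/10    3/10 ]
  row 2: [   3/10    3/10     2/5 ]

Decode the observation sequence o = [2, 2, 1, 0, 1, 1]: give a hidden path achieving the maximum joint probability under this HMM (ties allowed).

t=0: δ = [9.000e-02, 9.000e-02, 1.600e-01]  (obs o_0=2)
t=1: δ = [1.440e-02, 1.920e-02, 1.920e-02]  ψ = [2, 2, 2]  (obs o_1=2)
t=2: δ = [2.304e-03, 3.456e-03, 1.728e-03]  ψ = [2, 1, 1]  (obs o_2=1)
t=3: δ = [2.074e-04, 8.294e-04, 3.110e-04]  ψ = [0, 1, 1]  (obs o_3=0)
t=4: δ = [3.732e-05, 1.493e-04, 7.465e-05]  ψ = [2, 1, 1]  (obs o_4=1)
t=5: δ = [8.958e-06, 2.687e-05, 1.344e-05]  ψ = [2, 1, 1]  (obs o_5=1)
backtrack: best end state = 1; path = [2, 1, 1, 1, 1, 1]

path = [2, 1, 1, 1, 1, 1]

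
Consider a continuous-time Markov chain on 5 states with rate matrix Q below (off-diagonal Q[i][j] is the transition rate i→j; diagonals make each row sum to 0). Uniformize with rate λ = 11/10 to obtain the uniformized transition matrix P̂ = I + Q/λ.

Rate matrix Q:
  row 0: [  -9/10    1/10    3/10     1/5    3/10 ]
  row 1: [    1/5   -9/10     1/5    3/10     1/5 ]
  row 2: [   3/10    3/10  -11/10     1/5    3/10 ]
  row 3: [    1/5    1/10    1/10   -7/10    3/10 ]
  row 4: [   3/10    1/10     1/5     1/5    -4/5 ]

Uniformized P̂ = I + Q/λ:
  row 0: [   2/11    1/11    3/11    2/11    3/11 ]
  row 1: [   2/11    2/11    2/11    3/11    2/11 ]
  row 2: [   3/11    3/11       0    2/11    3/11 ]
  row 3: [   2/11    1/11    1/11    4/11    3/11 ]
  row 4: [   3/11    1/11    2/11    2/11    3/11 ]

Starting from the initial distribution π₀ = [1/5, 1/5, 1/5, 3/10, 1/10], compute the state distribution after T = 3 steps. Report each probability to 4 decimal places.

t=0: π = [0.2000, 0.2000, 0.2000, 0.3000, 0.1000]
t=1: π = [0.2091, 0.1455, 0.1364, 0.2545, 0.2545]
t=2: π = [0.2174, 0.1289, 0.1529, 0.2413, 0.2595]
t=3: π = [0.2193, 0.1304, 0.1518, 0.2374, 0.2610]

π = [0.2193, 0.1304, 0.1518, 0.2374, 0.2610]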